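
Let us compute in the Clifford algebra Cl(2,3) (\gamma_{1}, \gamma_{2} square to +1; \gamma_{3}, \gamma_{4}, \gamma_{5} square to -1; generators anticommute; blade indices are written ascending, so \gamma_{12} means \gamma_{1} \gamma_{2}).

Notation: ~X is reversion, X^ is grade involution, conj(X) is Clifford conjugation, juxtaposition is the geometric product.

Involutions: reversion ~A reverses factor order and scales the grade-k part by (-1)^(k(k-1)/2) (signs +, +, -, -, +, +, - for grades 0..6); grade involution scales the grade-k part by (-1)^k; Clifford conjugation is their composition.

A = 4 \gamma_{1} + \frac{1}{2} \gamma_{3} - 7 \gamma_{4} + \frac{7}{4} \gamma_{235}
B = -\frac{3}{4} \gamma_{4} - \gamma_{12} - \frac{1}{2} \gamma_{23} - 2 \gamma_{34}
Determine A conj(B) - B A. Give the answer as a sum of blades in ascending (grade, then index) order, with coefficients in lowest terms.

first term: \frac{21}{4} + \frac{17}{4} \gamma_{2} - 14 \gamma_{3} - \gamma_{4} + \frac{7}{8} \gamma_{5} + 3 \gamma_{14} + \frac{3}{8} \gamma_{34} + \frac{5}{2} \gamma_{123} - 7 \gamma_{124} + 8 \gamma_{134} - \frac{7}{4} \gamma_{135} - \frac{7}{2} \gamma_{234} - \frac{7}{2} \gamma_{245} - \frac{21}{16} \gamma_{2345}
second term: -\frac{21}{4} + \frac{17}{4} \gamma_{2} - 14 \gamma_{3} - \gamma_{4} - \frac{7}{8} \gamma_{5} + 3 \gamma_{14} + \frac{3}{8} \gamma_{34} - \frac{5}{2} \gamma_{123} + 7 \gamma_{124} - 8 \gamma_{134} - \frac{7}{4} \gamma_{135} + \frac{7}{2} \gamma_{234} - \frac{7}{2} \gamma_{245} - \frac{21}{16} \gamma_{2345}
Answer: \frac{21}{2} + \frac{7}{4} \gamma_{5} + 5 \gamma_{123} - 14 \gamma_{124} + 16 \gamma_{134} - 7 \gamma_{234}


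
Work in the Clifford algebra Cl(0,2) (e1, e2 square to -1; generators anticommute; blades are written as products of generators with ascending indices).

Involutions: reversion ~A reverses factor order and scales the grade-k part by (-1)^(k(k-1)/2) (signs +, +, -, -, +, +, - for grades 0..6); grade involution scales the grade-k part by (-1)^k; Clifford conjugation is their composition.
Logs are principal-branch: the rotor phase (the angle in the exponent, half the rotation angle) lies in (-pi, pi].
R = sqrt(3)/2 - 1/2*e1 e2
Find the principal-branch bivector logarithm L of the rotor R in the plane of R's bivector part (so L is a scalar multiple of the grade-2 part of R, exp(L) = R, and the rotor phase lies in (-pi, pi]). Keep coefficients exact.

The scalar part of R is sqrt(3)/2, which fixes the principal-branch rotor phase; the unit plane is then the bivector part divided by the sine of that phase, and L is that plane scaled by the phase.
Concretely: cos(phase) = sqrt(3)/2 gives phase = ±pi/6, and since phase/sin(phase) is even the sign is immaterial: L = (phase/sin(phase)) * <R>_2 = (pi/3) * <R>_2.
Answer: -pi/6*e1 e2


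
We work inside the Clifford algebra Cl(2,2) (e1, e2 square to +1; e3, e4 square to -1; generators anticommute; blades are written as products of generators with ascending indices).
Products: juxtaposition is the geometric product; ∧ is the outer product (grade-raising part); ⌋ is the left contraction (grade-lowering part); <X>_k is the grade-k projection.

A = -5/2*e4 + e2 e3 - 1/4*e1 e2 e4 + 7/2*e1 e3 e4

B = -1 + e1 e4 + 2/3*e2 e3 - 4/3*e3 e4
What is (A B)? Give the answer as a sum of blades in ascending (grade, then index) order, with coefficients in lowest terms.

step 1: 2/3 + 13/6*e1 + 1/4*e2 - 1/6*e3 + 5/2*e4 - e2 e3 + 4/3*e2 e4 + 1/3*e1 e2 e3 + 31/12*e1 e2 e4 - 11/3*e1 e3 e4 - 5/3*e2 e3 e4 + e1 e2 e3 e4
Answer: 2/3 + 13/6*e1 + 1/4*e2 - 1/6*e3 + 5/2*e4 - e2 e3 + 4/3*e2 e4 + 1/3*e1 e2 e3 + 31/12*e1 e2 e4 - 11/3*e1 e3 e4 - 5/3*e2 e3 e4 + e1 e2 e3 e4


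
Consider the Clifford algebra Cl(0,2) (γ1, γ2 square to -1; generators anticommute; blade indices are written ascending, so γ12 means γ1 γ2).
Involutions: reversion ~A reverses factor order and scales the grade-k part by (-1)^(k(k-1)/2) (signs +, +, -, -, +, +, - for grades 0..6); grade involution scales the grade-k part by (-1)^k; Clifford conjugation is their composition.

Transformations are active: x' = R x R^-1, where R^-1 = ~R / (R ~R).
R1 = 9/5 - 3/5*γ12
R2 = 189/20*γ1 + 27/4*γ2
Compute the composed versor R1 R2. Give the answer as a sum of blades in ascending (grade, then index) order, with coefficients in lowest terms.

Distribute over the terms of R1 (each basis-blade product reordered to ascending indices, repeated generators contracted through their squares):
(9/5) R2 = 1701/100*γ1 + 243/20*γ2
(-3/5*γ12) R2 = 81/20*γ1 - 567/100*γ2
Summing the partial products and collecting blades:
Answer: 1053/50*γ1 + 162/25*γ2


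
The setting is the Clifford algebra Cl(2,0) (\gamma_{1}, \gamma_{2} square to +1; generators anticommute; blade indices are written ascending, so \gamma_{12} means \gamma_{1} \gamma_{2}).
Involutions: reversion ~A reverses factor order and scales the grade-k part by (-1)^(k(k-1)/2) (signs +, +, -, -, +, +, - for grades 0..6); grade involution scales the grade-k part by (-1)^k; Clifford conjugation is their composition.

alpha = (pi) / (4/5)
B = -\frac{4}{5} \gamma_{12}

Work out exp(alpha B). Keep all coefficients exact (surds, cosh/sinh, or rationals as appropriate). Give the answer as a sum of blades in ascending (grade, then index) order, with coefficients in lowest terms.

B^2 = (-\frac{4}{5})^2*(\gamma_{12})^2 = \frac{16}{25}*(-1) = -\frac{16}{25} (a basis 2-blade squares to minus the product of its generators' squares).
B^2 = -\frac{16}{25} — B^2 < 0, so the exponential closes trigonometrically: l = \frac{4}{5}, alpha*l = \pi, so exp(alpha B) = cos(\pi) + (sin(\pi)/(\frac{4}{5}))*B = -1 + (0)*B.
Answer: -1


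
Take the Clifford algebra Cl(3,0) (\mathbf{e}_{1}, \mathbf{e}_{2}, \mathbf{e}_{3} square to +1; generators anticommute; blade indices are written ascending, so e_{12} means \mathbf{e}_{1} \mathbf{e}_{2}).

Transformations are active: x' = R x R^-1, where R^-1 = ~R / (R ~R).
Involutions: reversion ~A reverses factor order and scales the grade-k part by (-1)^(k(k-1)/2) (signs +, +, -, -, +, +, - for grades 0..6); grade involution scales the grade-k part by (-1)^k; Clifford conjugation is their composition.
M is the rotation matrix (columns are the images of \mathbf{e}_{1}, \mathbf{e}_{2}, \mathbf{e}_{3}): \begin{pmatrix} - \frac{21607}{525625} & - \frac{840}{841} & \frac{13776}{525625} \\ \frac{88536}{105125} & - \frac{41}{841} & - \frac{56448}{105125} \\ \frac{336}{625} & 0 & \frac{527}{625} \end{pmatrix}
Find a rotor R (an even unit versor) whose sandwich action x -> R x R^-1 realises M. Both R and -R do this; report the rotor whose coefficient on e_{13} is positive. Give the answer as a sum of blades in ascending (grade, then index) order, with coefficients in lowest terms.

Method: write R = a + b12*e_{12} + b13*e_{13} + b23*e_{23} with a^2 + b12^2 + b13^2 + b23^2 = 1 (so R^-1 = ~R). Expanding the columns R e_j ~R gives tr M = 4a^2 - 1 and, from the antisymmetric part, M21 - M12 = -4a*b12, M13 - M31 = 4a*b13, M32 - M23 = -4a*b23.
Here tr M = \frac{15839}{21025}, so a^2 = (1 + tr M)/4 = \frac{9216}{21025} and a = ±\frac{96}{145}. Taking a = \frac{96}{145}: M21 - M12 = \frac{193536}{105125}, M13 - M31 = -\frac{10752}{21025}, M32 - M23 = \frac{56448}{105125}, giving b12 = -\frac{504}{725}, b13 = -\frac{28}{145}, b23 = -\frac{147}{725}, i.e. R = \frac{96}{145} - \frac{504}{725} e_{12} - \frac{28}{145} e_{13} - \frac{147}{725} e_{23}.
Its e_{13} coefficient is negative, so report the other preimage -R.
Answer: -\frac{96}{145} + \frac{504}{725} e_{12} + \frac{28}{145} e_{13} + \frac{147}{725} e_{23}. Key observation: the double cover Spin(3) -> SO(3) sends R and -R to the same matrix (trace \frac{15839}{21025} here), so the stated sign of the e_{13} coefficient is what selects one sheet.


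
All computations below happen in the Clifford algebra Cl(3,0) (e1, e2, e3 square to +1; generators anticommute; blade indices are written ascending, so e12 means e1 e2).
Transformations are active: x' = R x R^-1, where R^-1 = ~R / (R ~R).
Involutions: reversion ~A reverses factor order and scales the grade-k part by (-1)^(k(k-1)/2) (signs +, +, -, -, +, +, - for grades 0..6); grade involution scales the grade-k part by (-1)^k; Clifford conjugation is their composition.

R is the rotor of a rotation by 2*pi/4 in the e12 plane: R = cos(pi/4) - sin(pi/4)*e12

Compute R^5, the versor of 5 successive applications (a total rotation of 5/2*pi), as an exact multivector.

The rotor phase is half the rotation angle and phases add under composition, so 5 steps in the e12 plane accumulate phase 5*(pi/4) = 5*pi/4: R^5 = cos(5*pi/4) - sin(5*pi/4)*e12.
cos(5*pi/4) = -sqrt(2)/2 and sin(5*pi/4) = -sqrt(2)/2, so R^5 = -sqrt(2)/2 + sqrt(2)/2*e12. The net rotation is 1/2*pi (after discarding 1 full turn, each of which contributes a factor -1 to the rotor); the rotor keeps the half-angle phase exactly.
Answer: -sqrt(2)/2 + sqrt(2)/2*e12


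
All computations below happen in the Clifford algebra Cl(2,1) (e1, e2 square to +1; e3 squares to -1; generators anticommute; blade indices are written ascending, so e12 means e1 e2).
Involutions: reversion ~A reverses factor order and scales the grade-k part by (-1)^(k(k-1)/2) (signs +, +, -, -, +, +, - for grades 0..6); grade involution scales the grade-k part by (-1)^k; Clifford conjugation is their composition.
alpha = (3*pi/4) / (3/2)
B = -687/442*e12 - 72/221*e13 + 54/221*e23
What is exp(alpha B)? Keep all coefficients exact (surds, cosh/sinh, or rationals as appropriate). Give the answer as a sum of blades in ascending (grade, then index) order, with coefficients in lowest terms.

B^2 term by term: the squares give (-687/442)^2*(e12)^2 + (-72/221)^2*(e13)^2 + (54/221)^2*(e23)^2 = 471969/195364*(-1) + 5184/48841*(+1) + 2916/48841*(+1) = -9/4 (each basis 2-blade squares to minus the product of its generators' squares); cross terms between blades sharing an index anticommute and cancel. So B^2 = -9/4.
B^2 = -9/4 — B^2 < 0, so the exponential closes trigonometrically: l = 3/2, alpha*l = 3*pi/4, so exp(alpha B) = cos(3*pi/4) + (sin(3*pi/4)/(3/2))*B = -sqrt(2)/2 + (sqrt(2)/3)*B.
Answer: -sqrt(2)/2 - 229*sqrt(2)/442*e12 - 24*sqrt(2)/221*e13 + 18*sqrt(2)/221*e23


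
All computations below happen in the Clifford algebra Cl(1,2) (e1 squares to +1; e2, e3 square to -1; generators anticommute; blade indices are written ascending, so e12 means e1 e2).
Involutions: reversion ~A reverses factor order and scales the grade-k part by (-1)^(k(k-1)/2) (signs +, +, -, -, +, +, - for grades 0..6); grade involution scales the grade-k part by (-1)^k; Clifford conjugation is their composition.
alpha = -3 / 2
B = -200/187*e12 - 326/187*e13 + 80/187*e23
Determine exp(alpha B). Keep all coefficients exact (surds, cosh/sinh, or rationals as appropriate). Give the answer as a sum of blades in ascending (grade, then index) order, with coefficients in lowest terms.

B^2 term by term: the squares give (-200/187)^2*(e12)^2 + (-326/187)^2*(e13)^2 + (80/187)^2*(e23)^2 = 40000/34969*(+1) + 106276/34969*(+1) + 6400/34969*(-1) = 4 (each basis 2-blade squares to minus the product of its generators' squares); cross terms between blades sharing an index anticommute and cancel. So B^2 = 4.
B^2 = 4 — hyperbolic case — the even/odd split gives cosh and sinh: l = 2, alpha*l = -3, so exp(alpha B) = cosh(-3) + (sinh(-3)/2)*B = cosh(3) + (-sinh(3)/2)*B.
Answer: cosh(3) + 100*sinh(3)/187*e12 + 163*sinh(3)/187*e13 - 40*sinh(3)/187*e23


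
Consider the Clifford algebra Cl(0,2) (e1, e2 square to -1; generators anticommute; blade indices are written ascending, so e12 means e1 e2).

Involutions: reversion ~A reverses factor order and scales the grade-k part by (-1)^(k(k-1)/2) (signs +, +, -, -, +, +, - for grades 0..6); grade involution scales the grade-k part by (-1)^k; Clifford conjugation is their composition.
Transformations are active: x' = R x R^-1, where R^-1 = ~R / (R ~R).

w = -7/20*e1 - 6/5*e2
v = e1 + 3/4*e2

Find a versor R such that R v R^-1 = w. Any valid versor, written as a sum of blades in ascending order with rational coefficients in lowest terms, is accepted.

Take R = v + w = 13/20*e1 - 9/20*e2. Because q(v) = q(w) = -25/16, conjugation by R sends v exactly to w.
Answer: 13/20*e1 - 9/20*e2


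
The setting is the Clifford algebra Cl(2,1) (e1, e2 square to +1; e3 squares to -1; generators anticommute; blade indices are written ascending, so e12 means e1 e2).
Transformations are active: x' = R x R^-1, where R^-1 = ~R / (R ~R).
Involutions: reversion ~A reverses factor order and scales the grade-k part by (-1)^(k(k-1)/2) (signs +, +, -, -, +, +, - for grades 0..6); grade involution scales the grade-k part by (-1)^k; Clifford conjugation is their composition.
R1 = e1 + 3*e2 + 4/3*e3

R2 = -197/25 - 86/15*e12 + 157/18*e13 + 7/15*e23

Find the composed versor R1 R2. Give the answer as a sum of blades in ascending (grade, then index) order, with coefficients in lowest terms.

Distribute over the terms of R1 (each basis-blade product reordered to ascending indices, repeated generators contracted through their squares):
(e1) R2 = -197/25*e1 - 86/15*e2 + 157/18*e3 + 7/15*e123
(3*e2) R2 = 86/5*e1 - 591/25*e2 + 7/5*e3 - 157/6*e123
(4/3*e3) R2 = 314/27*e1 + 28/45*e2 - 788/75*e3 - 344/45*e123
Summing the partial products and collecting blades:
Answer: 14141/675*e1 - 6469/225*e2 - 173/450*e3 - 3001/90*e123


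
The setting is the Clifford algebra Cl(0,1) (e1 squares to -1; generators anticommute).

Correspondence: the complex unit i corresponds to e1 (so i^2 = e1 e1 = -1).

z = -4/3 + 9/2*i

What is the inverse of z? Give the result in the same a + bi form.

In blades: z = -4/3 + 9/2*e1.
With qbar = -4/3 - 9/2*e1 (scalar fixed, mapped units negated), z qbar = 793/36 (the sum of squared coefficients), so z^-1 = qbar / (793/36) = -48/793 - 162/793*e1; translating back:
Answer: -48/793 - 162/793*i


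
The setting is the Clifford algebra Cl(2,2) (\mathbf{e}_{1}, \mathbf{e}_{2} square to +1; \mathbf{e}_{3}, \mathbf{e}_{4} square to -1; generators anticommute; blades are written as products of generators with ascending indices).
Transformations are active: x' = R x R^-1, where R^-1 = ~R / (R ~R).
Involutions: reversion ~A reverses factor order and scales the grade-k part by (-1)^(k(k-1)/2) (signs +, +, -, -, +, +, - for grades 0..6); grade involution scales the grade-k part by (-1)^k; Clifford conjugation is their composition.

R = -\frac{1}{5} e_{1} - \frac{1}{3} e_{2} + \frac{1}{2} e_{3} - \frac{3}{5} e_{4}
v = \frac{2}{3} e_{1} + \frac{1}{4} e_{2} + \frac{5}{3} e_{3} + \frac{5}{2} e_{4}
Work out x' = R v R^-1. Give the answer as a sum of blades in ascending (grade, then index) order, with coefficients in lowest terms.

~R = -\frac{1}{5} e_{1} - \frac{1}{3} e_{2} + \frac{1}{2} e_{3} - \frac{3}{5} e_{4}, and R ~R = -\frac{413}{900}, so R^-1 = ~R / (-\frac{413}{900}).
R v = \frac{9}{20} + \frac{31}{180} e_{1} e_{2} - \frac{2}{3} e_{1} e_{3} - \frac{1}{10} e_{1} e_{4} - \frac{49}{72} e_{2} e_{3} - \frac{41}{60} e_{2} e_{4} + \frac{9}{4} e_{3} e_{4}
Answer: -\frac{340}{1239} e_{1} + \frac{667}{1652} e_{2} - \frac{3280}{1239} e_{3} - \frac{1093}{826} e_{4}


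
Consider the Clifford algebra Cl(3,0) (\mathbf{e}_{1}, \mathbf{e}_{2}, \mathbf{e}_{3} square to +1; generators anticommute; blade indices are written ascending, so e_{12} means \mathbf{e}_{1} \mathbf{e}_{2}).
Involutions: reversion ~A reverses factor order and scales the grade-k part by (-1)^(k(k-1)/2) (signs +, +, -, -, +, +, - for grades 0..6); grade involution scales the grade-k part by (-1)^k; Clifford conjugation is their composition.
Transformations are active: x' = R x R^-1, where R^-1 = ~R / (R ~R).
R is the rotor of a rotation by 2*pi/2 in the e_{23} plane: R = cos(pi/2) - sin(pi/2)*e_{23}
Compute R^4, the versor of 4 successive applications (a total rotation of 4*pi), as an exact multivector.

Half-angle bookkeeping: 4 applications in e_{23} add up to rotor phase 4*pi/2 = 2 \pi, so R^4 = cos(2 \pi) - sin(2 \pi)*e_{23}.
cos(2 \pi) = 1 and sin(2 \pi) = 0, so R^4 = 1. The total rotation 4*pi is 2 full turns, so every vector returns to itself, yet the rotor is +1, back on the identity sheet (an even number of 2*pi turns).
Answer: 1


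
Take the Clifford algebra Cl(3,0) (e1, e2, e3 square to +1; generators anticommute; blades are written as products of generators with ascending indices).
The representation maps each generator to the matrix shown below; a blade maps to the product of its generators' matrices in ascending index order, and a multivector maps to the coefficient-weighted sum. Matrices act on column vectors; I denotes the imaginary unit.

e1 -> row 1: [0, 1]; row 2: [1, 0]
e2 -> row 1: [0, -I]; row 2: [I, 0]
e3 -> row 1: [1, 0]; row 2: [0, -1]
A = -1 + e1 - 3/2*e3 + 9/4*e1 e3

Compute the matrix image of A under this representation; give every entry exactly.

Bivector images (products of the table entries): rho(e1 e3) = rho(e1)rho(e3) = row 1: [0, -1]; row 2: [1, 0].
M = (-1)*1 + (1)*rho(e1) + (-3/2)*rho(e3) + (9/4)*rho(e1 e3), summed entrywise (1 is the identity matrix):
Answer: row 1: [-5/2, -5/4]; row 2: [13/4, 1/2]


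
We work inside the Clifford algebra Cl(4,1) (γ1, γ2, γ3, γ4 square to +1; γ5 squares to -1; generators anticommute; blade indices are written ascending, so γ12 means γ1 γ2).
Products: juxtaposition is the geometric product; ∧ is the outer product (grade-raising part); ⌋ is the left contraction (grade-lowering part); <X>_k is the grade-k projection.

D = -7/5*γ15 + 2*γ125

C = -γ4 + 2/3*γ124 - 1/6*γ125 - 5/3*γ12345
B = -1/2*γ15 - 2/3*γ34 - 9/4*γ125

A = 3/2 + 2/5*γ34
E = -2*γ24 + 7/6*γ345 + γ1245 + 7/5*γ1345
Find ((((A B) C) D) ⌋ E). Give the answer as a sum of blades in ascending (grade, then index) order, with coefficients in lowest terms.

step 1: 4/15 - 3/4*γ15 - γ34 - 27/8*γ125 - 1/5*γ1345 - 9/10*γ12345
step 2: -15/16 + 5/24*γ2 + γ3 - 4/15*γ4 + 231/40*γ34 - 3/5*γ35 - 9/4*γ45 - 2/3*γ123 + 8/45*γ124 - 77/45*γ125 - 1/5*γ135 - 3/4*γ145 - 77/60*γ234 + 2/15*γ235 + 1/2*γ245 - 9/10*γ1235 - 27/8*γ1245 - 5/18*γ12345
step 3: -154/45 - 539/225*γ2 - 52/25*γ3 - 39/5*γ4 - 43/75*γ13 - 43/20*γ14 + 43/48*γ15 + 83/50*γ23 + 249/40*γ24 - 5/9*γ34 + 4/3*γ35 - 16/45*γ45 + 76/75*γ123 + 19/5*γ124 - 19/12*γ125 + 7/5*γ135 - 28/75*γ145 - 7/18*γ234 + 14/15*γ235 - 56/225*γ245 + 2*γ1235 - 8/15*γ1245 - 3311/600*γ1345 + 1463/150*γ12345
step 4: 20709/1000 + 56/225*γ1 - 1198/75*γ2 - 3164/3375*γ3 + 2573/900*γ4 - 851/270*γ5 - 16/45*γ12 - 112/225*γ13 - 28/15*γ14 - 1961/360*γ15 + 5573/720*γ24 - 43/20*γ25 + 301/240*γ34 + 609/100*γ35 - 203/125*γ45 - 39/5*γ125 - 273/25*γ135 + 5971/1125*γ145 - 539/135*γ345 - 154/45*γ1245 - 1078/225*γ1345
Answer: 20709/1000 + 56/225*γ1 - 1198/75*γ2 - 3164/3375*γ3 + 2573/900*γ4 - 851/270*γ5 - 16/45*γ12 - 112/225*γ13 - 28/15*γ14 - 1961/360*γ15 + 5573/720*γ24 - 43/20*γ25 + 301/240*γ34 + 609/100*γ35 - 203/125*γ45 - 39/5*γ125 - 273/25*γ135 + 5971/1125*γ145 - 539/135*γ345 - 154/45*γ1245 - 1078/225*γ1345


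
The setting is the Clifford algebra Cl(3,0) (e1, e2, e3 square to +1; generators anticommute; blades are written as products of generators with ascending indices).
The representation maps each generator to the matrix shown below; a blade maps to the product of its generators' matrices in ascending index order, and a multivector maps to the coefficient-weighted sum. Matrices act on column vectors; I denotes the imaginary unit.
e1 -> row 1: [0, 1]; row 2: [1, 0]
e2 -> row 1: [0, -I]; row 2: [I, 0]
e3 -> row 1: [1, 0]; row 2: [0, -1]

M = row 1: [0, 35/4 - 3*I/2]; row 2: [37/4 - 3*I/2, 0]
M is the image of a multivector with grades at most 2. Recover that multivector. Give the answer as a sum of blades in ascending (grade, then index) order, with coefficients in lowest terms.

Method: 1, rho(e1), rho(e2), rho(e3) form a trace-orthogonal basis of the 2x2 complex matrices (tr(X Y) = 2 if X = Y, else 0), so M = m0*1 + m1*rho(e1) + m2*rho(e2) + m3*rho(e3) with m0 = tr(M)/2 = 0, m1 = tr(M rho(e1))/2 = 9 - 3*I/2, m2 = tr(M rho(e2))/2 = -I/4, m3 = tr(M rho(e3))/2 = 0.
Multiplying table entries, the bivector images are rho(e1 e2) = I*rho(e3), rho(e1 e3) = -I*rho(e2), rho(e2 e3) = I*rho(e1); with real blade coefficients the real parts of m0..m3 are the coefficients of 1, e1, e2, e3 and the imaginary parts give the bivectors (e2 e3: Im m1, e1 e3: -Im m2, e1 e2: Im m3).
Answer: 9*e1 + 1/4*e1 e3 - 3/2*e2 e3


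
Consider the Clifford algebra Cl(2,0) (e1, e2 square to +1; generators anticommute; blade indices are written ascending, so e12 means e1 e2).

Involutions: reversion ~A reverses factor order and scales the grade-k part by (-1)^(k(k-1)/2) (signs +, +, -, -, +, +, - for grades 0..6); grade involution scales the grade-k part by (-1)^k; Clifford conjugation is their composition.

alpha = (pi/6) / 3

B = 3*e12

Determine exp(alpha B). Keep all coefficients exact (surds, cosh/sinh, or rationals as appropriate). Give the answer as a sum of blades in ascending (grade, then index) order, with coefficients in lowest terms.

B^2 = (3)^2*(e12)^2 = 9*(-1) = -9 (a basis 2-blade squares to minus the product of its generators' squares).
B^2 = -9 — a negative square means the series sums to a rotation: l = 3, alpha*l = pi/6, so exp(alpha B) = cos(pi/6) + (sin(pi/6)/3)*B = sqrt(3)/2 + (1/6)*B.
Answer: sqrt(3)/2 + 1/2*e12


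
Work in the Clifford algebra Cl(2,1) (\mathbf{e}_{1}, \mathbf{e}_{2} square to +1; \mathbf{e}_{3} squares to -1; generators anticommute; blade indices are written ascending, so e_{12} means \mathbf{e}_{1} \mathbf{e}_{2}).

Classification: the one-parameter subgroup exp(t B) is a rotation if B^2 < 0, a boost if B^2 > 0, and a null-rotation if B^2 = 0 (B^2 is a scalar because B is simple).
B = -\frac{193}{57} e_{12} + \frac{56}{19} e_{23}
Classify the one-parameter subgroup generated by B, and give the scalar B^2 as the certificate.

B^2 term by term: the squares give (-\frac{193}{57})^2*(e_{12})^2 + (\frac{56}{19})^2*(e_{23})^2 = \frac{37249}{3249}*(-1) + \frac{3136}{361}*(+1) = -\frac{25}{9} (each basis 2-blade squares to minus the product of its generators' squares); cross terms between blades sharing an index anticommute and cancel. So B^2 = -\frac{25}{9}.
Answer: rotation, certificate B^2 = -\frac{25}{9}. Key observation: B^2 = -\frac{25}{9} is a conjugation invariant, so its sign decides the class regardless of the surface form of B.


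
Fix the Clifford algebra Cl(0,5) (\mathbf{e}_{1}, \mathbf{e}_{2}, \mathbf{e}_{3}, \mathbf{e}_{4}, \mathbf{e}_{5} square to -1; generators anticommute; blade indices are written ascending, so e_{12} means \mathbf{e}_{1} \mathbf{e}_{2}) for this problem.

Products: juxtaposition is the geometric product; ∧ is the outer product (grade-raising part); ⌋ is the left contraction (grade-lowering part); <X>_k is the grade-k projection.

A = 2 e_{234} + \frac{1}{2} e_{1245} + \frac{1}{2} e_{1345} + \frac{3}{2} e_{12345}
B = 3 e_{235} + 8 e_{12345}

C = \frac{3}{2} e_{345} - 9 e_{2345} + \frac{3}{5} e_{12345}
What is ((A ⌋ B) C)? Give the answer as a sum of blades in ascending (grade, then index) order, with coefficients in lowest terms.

step 1: -12 - 4 e_{2} + 4 e_{3} - 16 e_{15}
step 2: -6 e_{45} + 24 e_{134} - \frac{48}{5} e_{234} - 36 e_{245} - 54 e_{345} + 144 e_{1234} - \frac{12}{5} e_{1245} - \frac{12}{5} e_{1345} + 102 e_{2345} - \frac{36}{5} e_{12345}
Answer: -6 e_{45} + 24 e_{134} - \frac{48}{5} e_{234} - 36 e_{245} - 54 e_{345} + 144 e_{1234} - \frac{12}{5} e_{1245} - \frac{12}{5} e_{1345} + 102 e_{2345} - \frac{36}{5} e_{12345}


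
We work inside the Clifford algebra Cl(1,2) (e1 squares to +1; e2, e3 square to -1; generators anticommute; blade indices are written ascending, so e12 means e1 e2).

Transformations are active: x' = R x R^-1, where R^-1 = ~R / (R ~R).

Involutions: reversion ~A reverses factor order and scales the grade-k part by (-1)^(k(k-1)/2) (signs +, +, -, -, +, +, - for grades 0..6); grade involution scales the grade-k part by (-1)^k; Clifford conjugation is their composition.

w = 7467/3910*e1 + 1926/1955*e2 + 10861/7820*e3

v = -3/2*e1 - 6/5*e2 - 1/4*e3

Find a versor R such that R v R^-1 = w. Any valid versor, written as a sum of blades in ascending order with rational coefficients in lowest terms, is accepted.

Take R = v + w = 801/1955*e1 - 84/391*e2 + 4453/3910*e3. Because q(v) = q(w) = 299/400, conjugation by R sends v exactly to w.
Answer: 801/1955*e1 - 84/391*e2 + 4453/3910*e3


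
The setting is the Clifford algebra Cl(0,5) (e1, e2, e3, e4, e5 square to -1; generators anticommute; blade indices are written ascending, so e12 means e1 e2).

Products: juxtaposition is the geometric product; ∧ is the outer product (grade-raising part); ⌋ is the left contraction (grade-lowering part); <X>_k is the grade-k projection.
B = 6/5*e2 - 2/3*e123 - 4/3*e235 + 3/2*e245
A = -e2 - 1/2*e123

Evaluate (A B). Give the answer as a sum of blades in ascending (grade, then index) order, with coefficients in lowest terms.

step 1: 23/15 + 1/15*e13 - 2/3*e15 - 4/3*e35 + 3/2*e45 - 3/4*e1345
Answer: 23/15 + 1/15*e13 - 2/3*e15 - 4/3*e35 + 3/2*e45 - 3/4*e1345


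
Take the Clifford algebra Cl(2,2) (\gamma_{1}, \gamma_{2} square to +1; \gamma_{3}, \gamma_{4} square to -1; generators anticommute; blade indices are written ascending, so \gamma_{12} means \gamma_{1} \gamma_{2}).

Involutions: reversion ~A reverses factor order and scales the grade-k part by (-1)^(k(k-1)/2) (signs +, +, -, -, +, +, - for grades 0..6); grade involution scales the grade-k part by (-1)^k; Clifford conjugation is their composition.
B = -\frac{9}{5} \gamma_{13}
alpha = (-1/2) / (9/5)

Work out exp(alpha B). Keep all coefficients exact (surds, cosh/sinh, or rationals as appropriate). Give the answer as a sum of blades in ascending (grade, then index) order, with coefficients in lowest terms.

B^2 = (-\frac{9}{5})^2*(\gamma_{13})^2 = \frac{81}{25}*(+1) = \frac{81}{25} (a basis 2-blade squares to minus the product of its generators' squares).
B^2 = \frac{81}{25} — hyperbolic case — the even/odd split gives cosh and sinh: l = \frac{9}{5}, alpha*l = - \frac{1}{2}, so exp(alpha B) = cosh(- \frac{1}{2}) + (sinh(- \frac{1}{2})/(\frac{9}{5}))*B = \cosh{\left(\frac{1}{2} \right)} + (- \frac{5 \sinh{\left(\frac{1}{2} \right)}}{9})*B.
Answer: \cosh{\left(\frac{1}{2} \right)} + \sinh{\left(\frac{1}{2} \right)} \gamma_{13}


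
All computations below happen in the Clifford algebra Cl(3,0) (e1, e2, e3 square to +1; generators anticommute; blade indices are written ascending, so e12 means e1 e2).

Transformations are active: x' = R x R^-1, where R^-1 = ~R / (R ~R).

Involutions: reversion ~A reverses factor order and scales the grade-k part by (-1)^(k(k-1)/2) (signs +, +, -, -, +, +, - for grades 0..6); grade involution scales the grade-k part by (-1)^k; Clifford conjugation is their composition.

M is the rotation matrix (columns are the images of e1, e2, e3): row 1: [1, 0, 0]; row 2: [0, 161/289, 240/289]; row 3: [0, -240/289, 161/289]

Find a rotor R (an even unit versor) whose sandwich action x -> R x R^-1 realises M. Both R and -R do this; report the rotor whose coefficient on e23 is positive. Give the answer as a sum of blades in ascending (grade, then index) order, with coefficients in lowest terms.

Method: write R = a + b12*e12 + b13*e13 + b23*e23 with a^2 + b12^2 + b13^2 + b23^2 = 1 (so R^-1 = ~R). Expanding the columns R e_j ~R gives tr M = 4a^2 - 1 and, from the antisymmetric part, M21 - M12 = -4a*b12, M13 - M31 = 4a*b13, M32 - M23 = -4a*b23.
Here tr M = 611/289, so a^2 = (1 + tr M)/4 = 225/289 and a = ±15/17. Taking a = 15/17: M21 - M12 = 0, M13 - M31 = 0, M32 - M23 = -480/289, giving b12 = 0, b13 = 0, b23 = 8/17, i.e. R = 15/17 + 8/17*e23.
Its e23 coefficient is already positive.
Answer: 15/17 + 8/17*e23. Recall the cover is two-to-one: with M of trace 611/289, both preimages act alike, and the stated e23 sign chooses the sheet.


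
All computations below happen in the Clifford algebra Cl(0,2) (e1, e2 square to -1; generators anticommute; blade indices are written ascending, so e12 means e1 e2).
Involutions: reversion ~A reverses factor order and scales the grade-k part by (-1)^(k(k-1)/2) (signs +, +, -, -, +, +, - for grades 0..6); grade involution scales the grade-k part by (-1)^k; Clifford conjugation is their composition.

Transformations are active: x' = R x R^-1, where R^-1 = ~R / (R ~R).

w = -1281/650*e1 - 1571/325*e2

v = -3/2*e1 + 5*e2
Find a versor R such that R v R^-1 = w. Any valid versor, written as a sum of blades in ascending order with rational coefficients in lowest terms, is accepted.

Sketch: the shared square -109/4 makes R = v + w = -1128/325*e1 + 54/325*e2 the natural versor; its sandwich fixes that direction, negates (v - w)/2, and sends v to w.
Answer: -1128/325*e1 + 54/325*e2


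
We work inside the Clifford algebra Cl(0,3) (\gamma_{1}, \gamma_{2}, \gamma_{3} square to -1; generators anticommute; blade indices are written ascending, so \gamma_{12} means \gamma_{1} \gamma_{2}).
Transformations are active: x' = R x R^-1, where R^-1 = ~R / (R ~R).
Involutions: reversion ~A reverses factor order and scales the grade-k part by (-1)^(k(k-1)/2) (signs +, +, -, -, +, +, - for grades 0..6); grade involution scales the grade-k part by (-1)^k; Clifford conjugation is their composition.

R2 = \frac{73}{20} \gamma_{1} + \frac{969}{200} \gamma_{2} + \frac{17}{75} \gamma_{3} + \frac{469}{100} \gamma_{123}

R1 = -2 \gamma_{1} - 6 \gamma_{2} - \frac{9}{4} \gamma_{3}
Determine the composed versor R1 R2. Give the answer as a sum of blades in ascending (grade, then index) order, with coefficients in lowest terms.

Distribute over the terms of R1 (each basis-blade product reordered to ascending indices, repeated generators contracted through their squares):
(-2 \gamma_{1}) R2 = \frac{73}{10} - \frac{969}{100} \gamma_{12} - \frac{34}{75} \gamma_{13} + \frac{469}{50} \gamma_{23}
(-6 \gamma_{2}) R2 = \frac{2907}{100} + \frac{219}{10} \gamma_{12} - \frac{1407}{50} \gamma_{13} - \frac{34}{25} \gamma_{23}
(-\frac{9}{4} \gamma_{3}) R2 = \frac{51}{100} + \frac{4221}{400} \gamma_{12} + \frac{657}{80} \gamma_{13} + \frac{8721}{800} \gamma_{23}
Summing the partial products and collecting blades:
Answer: \frac{922}{25} + \frac{1821}{80} \gamma_{12} - \frac{24457}{1200} \gamma_{13} + \frac{15137}{800} \gamma_{23}


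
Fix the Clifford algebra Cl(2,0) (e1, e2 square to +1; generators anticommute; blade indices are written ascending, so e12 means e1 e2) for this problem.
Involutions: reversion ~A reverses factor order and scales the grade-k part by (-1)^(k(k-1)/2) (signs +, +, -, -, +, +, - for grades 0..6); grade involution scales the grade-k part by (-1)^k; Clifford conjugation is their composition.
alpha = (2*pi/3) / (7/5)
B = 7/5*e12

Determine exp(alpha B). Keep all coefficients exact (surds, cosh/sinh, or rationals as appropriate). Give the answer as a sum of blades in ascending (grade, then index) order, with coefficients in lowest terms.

B^2 = (7/5)^2*(e12)^2 = 49/25*(-1) = -49/25 (a basis 2-blade squares to minus the product of its generators' squares).
B^2 = -49/25 — since the square is negative, the closed form is circular: l = 7/5, alpha*l = 2*pi/3, so exp(alpha B) = cos(2*pi/3) + (sin(2*pi/3)/(7/5))*B = -1/2 + (5*sqrt(3)/14)*B.
Answer: -1/2 + sqrt(3)/2*e12


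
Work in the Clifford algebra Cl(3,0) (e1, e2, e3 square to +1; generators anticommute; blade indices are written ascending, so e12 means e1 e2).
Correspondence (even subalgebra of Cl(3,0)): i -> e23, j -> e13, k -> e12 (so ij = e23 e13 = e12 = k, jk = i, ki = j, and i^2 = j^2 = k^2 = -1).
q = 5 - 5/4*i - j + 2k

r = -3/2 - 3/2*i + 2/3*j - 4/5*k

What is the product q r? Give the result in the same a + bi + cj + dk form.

In blades: q = 5 + 2*e12 - e13 - 5/4*e23, r = -3/2 - 4/5*e12 + 2/3*e13 - 3/2*e23.
Distribute q over r term by term (generator squares from the signature, products reordered to ascending indices): (5)*r = -15/2 - 4*e12 + 10/3*e13 - 15/2*e23; (2*e12)*r = 8/5 - 3*e12 - 3*e13 - 4/3*e23; (-e13)*r = 2/3 - 3/2*e12 + 3/2*e13 + 4/5*e23; (-5/4*e23)*r = -15/8 - 5/6*e12 - e13 + 15/8*e23.
Sum: -853/120 - 28/3*e12 + 5/6*e13 - 739/120*e23; translating back through the correspondence:
Answer: -853/120 - 739/120*i + 5/6*j - 28/3*k


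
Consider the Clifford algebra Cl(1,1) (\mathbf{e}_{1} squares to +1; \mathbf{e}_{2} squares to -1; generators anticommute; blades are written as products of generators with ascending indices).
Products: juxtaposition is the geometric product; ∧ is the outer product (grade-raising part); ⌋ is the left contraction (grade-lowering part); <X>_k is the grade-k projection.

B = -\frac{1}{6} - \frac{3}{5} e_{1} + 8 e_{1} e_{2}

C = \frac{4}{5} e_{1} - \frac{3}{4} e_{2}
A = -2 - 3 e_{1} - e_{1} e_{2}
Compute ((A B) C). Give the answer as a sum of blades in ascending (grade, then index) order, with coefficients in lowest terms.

step 1: -\frac{88}{15} + \frac{17}{10} e_{1} - \frac{123}{5} e_{2} - \frac{95}{6} e_{1} e_{2}
step 2: -\frac{1709}{100} - \frac{9941}{600} e_{1} + \frac{256}{15} e_{2} + \frac{3681}{200} e_{1} e_{2}
Answer: -\frac{1709}{100} - \frac{9941}{600} e_{1} + \frac{256}{15} e_{2} + \frac{3681}{200} e_{1} e_{2}


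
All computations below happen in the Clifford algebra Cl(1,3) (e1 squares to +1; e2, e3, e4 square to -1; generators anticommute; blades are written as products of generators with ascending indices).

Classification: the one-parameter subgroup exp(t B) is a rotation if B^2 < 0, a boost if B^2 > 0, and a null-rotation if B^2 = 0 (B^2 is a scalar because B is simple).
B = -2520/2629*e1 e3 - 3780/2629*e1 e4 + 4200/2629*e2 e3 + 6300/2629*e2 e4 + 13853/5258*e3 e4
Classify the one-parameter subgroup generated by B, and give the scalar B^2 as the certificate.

B^2 term by term: the squares give (-2520/2629)^2*(e1 e3)^2 + (-3780/2629)^2*(e1 e4)^2 + (4200/2629)^2*(e2 e3)^2 + (6300/2629)^2*(e2 e4)^2 + (13853/5258)^2*(e3 e4)^2 = 6350400/6911641*(+1) + 14288400/6911641*(+1) + 17640000/6911641*(-1) + 39690000/6911641*(-1) + 191905609/27646564*(-1) = -49/4 (each basis 2-blade squares to minus the product of its generators' squares); cross terms between blades sharing an index anticommute and cancel; the commuting (index-disjoint) pairs give grade-4 terms 2*c*c'*(blade product), which cancel blade by blade — e1 e2 e3 e4: 31752000/6911641 - 31752000/6911641 = 0 — confirming B is simple. So B^2 = -49/4.
Answer: rotation, certificate B^2 = -49/4. The invariant at work: B^2 = -49/4 is unchanged by conjugation, hence its sign classifies the subgroup whatever basis B is written in.


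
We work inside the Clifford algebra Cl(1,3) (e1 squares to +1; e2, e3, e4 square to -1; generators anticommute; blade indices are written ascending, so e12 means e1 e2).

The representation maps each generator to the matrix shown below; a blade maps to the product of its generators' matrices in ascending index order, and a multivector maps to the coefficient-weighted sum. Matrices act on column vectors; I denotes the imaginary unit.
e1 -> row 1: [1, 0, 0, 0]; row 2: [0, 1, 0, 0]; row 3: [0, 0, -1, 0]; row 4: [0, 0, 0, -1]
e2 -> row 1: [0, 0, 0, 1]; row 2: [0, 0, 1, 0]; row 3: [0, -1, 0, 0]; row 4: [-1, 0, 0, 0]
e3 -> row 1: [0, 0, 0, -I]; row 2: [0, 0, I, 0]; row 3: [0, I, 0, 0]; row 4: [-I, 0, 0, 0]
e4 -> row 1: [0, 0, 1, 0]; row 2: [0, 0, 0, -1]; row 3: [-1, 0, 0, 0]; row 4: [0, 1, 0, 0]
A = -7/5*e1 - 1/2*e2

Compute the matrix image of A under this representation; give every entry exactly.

M = (-7/5)*rho(e1) + (-1/2)*rho(e2), summed entrywise:
Answer: row 1: [-7/5, 0, 0, -1/2]; row 2: [0, -7/5, -1/2, 0]; row 3: [0, 1/2, 7/5, 0]; row 4: [1/2, 0, 0, 7/5]


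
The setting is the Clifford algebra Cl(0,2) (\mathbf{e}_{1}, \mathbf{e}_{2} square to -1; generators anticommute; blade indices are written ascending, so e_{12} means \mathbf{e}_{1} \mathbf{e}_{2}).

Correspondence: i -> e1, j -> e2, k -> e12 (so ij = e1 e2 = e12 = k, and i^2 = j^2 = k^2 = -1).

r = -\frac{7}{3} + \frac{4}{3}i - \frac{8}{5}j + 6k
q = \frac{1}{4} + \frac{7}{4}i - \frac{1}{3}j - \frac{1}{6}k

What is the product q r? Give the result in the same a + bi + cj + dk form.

In blades: q = \frac{1}{4} + \frac{7}{4} e_{1} - \frac{1}{3} e_{2} - \frac{1}{6} e_{12}, r = -\frac{7}{3} + \frac{4}{3} e_{1} - \frac{8}{5} e_{2} + 6 e_{12}.
Distribute q over r term by term (generator squares from the signature, products reordered to ascending indices): (\frac{1}{4})*r = -\frac{7}{12} + \frac{1}{3} e_{1} - \frac{2}{5} e_{2} + \frac{3}{2} e_{12}; (\frac{7}{4} e_{1})*r = -\frac{7}{3} - \frac{49}{12} e_{1} - \frac{21}{2} e_{2} - \frac{14}{5} e_{12}; (-\frac{1}{3} e_{2})*r = -\frac{8}{15} - 2 e_{1} + \frac{7}{9} e_{2} + \frac{4}{9} e_{12}; (-\frac{1}{6} e_{12})*r = 1 - \frac{4}{15} e_{1} - \frac{2}{9} e_{2} + \frac{7}{18} e_{12}.
Sum: -\frac{49}{20} - \frac{361}{60} e_{1} - \frac{931}{90} e_{2} - \frac{7}{15} e_{12}; translating back through the correspondence:
Answer: -\frac{49}{20} - \frac{361}{60}i - \frac{931}{90}j - \frac{7}{15}k


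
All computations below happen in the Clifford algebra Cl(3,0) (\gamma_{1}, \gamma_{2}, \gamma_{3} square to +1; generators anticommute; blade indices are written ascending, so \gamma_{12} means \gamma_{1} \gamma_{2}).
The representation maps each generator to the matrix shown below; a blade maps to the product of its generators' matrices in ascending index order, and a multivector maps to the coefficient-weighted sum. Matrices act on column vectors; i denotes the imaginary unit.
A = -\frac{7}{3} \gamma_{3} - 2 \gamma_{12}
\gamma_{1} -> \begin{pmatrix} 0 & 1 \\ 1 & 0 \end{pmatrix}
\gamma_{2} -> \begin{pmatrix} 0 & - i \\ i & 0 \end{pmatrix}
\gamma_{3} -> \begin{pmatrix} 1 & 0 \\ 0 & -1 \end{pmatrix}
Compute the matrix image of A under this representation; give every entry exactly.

Bivector images (products of the table entries): rho(\gamma_{12}) = rho(\gamma_{1})rho(\gamma_{2}) = \begin{pmatrix} i & 0 \\ 0 & - i \end{pmatrix}.
M = (-\frac{7}{3})*rho(\gamma_{3}) + (-2)*rho(\gamma_{12}), summed entrywise:
Answer: \begin{pmatrix} - \frac{7}{3} - 2 i & 0 \\ 0 & \frac{7}{3} + 2 i \end{pmatrix}


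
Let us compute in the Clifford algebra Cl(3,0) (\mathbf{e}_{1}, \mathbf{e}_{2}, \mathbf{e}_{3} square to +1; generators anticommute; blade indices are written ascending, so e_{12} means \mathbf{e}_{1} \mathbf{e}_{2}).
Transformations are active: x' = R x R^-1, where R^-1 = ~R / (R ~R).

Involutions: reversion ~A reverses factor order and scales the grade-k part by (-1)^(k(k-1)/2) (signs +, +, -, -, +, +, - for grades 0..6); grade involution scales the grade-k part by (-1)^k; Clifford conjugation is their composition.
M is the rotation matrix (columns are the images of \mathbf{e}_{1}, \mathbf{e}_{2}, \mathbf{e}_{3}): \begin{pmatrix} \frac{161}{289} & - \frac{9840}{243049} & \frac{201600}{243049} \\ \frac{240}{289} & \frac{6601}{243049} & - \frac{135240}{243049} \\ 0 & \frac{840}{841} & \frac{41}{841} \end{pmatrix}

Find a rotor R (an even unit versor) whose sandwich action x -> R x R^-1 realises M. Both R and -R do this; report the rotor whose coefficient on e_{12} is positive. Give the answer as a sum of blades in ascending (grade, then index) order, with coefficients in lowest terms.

Method: write R = a + b12*e_{12} + b13*e_{13} + b23*e_{23} with a^2 + b12^2 + b13^2 + b23^2 = 1 (so R^-1 = ~R). Expanding the columns R e_j ~R gives tr M = 4a^2 - 1 and, from the antisymmetric part, M21 - M12 = -4a*b12, M13 - M31 = 4a*b13, M32 - M23 = -4a*b23.
Here tr M = \frac{153851}{243049}, so a^2 = (1 + tr M)/4 = \frac{99225}{243049} and a = ±\frac{315}{493}. Taking a = \frac{315}{493}: M21 - M12 = \frac{211680}{243049}, M13 - M31 = \frac{201600}{243049}, M32 - M23 = \frac{378000}{243049}, giving b12 = -\frac{168}{493}, b13 = \frac{160}{493}, b23 = -\frac{300}{493}, i.e. R = \frac{315}{493} - \frac{168}{493} e_{12} + \frac{160}{493} e_{13} - \frac{300}{493} e_{23}.
Its e_{12} coefficient is negative, so report the other preimage -R.
Answer: -\frac{315}{493} + \frac{168}{493} e_{12} - \frac{160}{493} e_{13} + \frac{300}{493} e_{23}. Recall the cover is two-to-one: with M of trace \frac{153851}{243049}, both preimages act alike, and the stated e_{12} sign chooses the sheet.


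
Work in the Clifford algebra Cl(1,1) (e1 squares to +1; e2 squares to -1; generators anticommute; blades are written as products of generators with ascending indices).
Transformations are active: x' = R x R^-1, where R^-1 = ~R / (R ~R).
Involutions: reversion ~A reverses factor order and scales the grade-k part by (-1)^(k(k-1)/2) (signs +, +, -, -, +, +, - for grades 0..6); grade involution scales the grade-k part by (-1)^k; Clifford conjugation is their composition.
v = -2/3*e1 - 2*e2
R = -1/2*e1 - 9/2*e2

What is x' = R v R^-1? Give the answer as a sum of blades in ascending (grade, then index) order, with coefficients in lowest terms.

~R = -1/2*e1 - 9/2*e2, and R ~R = -20, so R^-1 = ~R / (-20).
R v = -26/3 - 2*e1 e2
Answer: 7/30*e1 - 19/10*e2
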